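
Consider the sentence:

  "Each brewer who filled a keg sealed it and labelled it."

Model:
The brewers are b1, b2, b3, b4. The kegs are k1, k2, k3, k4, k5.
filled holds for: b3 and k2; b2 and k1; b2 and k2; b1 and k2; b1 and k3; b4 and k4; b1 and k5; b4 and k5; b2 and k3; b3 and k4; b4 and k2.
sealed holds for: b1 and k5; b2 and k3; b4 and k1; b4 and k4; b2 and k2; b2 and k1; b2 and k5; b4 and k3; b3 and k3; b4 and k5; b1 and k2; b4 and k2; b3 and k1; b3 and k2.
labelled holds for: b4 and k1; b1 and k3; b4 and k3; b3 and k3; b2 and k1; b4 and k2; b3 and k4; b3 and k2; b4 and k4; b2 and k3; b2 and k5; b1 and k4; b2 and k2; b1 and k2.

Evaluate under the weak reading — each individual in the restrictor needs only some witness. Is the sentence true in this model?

"it" takes "a keg" as antecedent — a donkey pronoun bound across the clause boundary.
Weak reading: every brewer b with some filled-keg has at least one filled-keg k such that sealed(b,k) ∧ labelled(b,k).
Per brewer: b1:✓  b2:✓  b3:✓  b4:✓
Every brewer in the restrictor has a witness.

True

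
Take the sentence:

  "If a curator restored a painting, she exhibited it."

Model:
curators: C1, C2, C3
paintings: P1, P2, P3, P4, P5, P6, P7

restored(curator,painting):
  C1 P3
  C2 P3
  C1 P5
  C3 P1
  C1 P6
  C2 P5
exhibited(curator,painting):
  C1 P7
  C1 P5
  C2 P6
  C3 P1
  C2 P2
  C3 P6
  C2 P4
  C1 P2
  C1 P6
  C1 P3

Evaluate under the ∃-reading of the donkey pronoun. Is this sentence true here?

False

"it" takes "a painting" as antecedent — a donkey pronoun bound across the clause boundary.
Weak reading: every curator c with some restored-painting has at least one restored-painting p such that exhibited(c,p).
Per curator: C1:✓  C2:✗  C3:✓
C2 has no witness among its restored-paintings.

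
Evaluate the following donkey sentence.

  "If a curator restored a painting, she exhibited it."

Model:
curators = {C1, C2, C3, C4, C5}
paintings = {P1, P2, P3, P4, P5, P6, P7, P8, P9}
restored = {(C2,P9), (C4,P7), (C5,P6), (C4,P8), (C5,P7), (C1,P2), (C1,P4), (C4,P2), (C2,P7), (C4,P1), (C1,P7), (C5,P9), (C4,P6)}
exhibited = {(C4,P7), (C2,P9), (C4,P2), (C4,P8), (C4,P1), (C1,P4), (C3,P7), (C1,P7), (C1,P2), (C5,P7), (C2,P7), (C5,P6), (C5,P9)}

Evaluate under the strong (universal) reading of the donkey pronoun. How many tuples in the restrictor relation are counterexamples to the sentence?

"it" takes "a painting" as antecedent — a donkey pronoun bound across the clause boundary.
Strong reading: for every (c,p) with restored(c,p), exhibited(c,p).
Restrictor pairs: (C1,P2) ✓  (C1,P4) ✓  (C1,P7) ✓  (C2,P7) ✓  (C2,P9) ✓  (C4,P1) ✓  (C4,P2) ✓  (C4,P6) ✗  (C4,P7) ✓  (C4,P8) ✓  (C5,P6) ✓  (C5,P7) ✓  (C5,P9) ✓
Counterexamples (restrictor pairs failing the scope): 1.

1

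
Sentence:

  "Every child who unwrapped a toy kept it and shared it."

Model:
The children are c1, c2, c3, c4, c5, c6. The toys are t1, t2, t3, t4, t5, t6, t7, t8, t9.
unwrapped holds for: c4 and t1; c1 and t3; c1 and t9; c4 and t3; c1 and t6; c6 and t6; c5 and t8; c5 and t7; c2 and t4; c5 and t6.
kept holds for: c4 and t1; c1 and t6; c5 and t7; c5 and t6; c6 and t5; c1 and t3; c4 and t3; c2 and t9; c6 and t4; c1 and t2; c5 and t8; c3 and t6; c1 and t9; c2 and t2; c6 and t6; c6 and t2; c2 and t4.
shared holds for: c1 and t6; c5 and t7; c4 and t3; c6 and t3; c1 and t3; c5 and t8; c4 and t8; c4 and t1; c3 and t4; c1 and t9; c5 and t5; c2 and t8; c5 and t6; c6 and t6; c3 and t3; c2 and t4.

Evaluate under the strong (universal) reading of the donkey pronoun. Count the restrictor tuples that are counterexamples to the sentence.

0

"it" takes "a toy" as antecedent — a donkey pronoun bound across the clause boundary.
Strong reading: for every (c,t) with unwrapped(c,t), kept(c,t) ∧ shared(c,t).
Restrictor pairs: (c1,t3) ✓  (c1,t6) ✓  (c1,t9) ✓  (c2,t4) ✓  (c4,t1) ✓  (c4,t3) ✓  (c5,t6) ✓  (c5,t7) ✓  (c5,t8) ✓  (c6,t6) ✓
Counterexamples (restrictor pairs failing the scope): 0.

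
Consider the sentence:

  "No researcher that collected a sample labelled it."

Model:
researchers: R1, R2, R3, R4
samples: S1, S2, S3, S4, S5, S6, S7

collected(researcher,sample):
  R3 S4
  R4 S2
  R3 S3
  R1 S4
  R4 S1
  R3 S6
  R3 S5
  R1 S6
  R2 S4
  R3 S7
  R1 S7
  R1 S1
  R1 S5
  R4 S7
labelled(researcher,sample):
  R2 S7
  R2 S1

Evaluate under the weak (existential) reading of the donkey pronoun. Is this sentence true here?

"it" takes "a sample" as antecedent — a donkey pronoun bound across the clause boundary.
Truth condition: for no (r,s) with collected(r,s) does labelled(r,s) hold.
Restrictor pairs — does the scope hold? (R1,S1):fails  (R1,S4):fails  (R1,S5):fails  (R1,S6):fails  (R1,S7):fails  (R2,S4):fails  (R3,S3):fails  (R3,S4):fails  (R3,S5):fails  (R3,S6):fails  (R3,S7):fails  (R4,S1):fails  (R4,S2):fails  (R4,S7):fails
Scope holds for no restrictor pair, so the sentence is true.

True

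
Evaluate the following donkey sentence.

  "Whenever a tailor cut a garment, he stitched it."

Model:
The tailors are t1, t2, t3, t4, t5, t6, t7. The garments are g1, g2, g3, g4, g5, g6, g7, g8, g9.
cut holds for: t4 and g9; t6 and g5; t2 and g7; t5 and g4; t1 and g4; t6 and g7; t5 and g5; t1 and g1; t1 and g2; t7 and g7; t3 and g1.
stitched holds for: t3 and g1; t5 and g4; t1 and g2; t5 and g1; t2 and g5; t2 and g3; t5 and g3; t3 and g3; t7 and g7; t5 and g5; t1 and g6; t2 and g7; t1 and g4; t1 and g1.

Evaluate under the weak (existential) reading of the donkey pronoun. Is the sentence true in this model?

False

"it" takes "a garment" as antecedent — a donkey pronoun bound across the clause boundary.
Weak reading: every tailor t with some cut-garment has at least one cut-garment g such that stitched(t,g).
Per tailor: t1:✓  t2:✓  t3:✓  t4:✗  t5:✓  t6:✗  t7:✓
t4 has no witness among its cut-garments.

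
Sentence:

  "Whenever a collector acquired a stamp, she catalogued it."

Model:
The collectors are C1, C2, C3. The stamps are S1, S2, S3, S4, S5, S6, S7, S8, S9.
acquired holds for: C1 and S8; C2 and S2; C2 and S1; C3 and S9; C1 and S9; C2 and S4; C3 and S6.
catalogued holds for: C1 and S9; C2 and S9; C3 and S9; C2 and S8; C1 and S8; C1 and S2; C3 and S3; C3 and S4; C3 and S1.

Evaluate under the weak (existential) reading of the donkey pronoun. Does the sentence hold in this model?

"it" takes "a stamp" as antecedent — a donkey pronoun bound across the clause boundary.
Weak reading: every collector c with some acquired-stamp has at least one acquired-stamp s such that catalogued(c,s).
Per collector: C1:✓  C2:✗  C3:✓
C2 has no witness among its acquired-stamps.

False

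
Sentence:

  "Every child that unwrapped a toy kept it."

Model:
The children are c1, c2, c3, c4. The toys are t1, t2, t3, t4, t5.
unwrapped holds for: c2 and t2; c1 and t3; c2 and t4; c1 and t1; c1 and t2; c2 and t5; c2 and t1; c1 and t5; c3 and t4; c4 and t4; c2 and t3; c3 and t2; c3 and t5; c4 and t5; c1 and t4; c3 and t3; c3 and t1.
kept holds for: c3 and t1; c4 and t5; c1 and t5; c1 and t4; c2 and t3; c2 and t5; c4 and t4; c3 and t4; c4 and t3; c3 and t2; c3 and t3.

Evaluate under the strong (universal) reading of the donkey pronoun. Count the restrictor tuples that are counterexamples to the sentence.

7

"it" takes "a toy" as antecedent — a donkey pronoun bound across the clause boundary.
Strong reading: for every (c,t) with unwrapped(c,t), kept(c,t).
Restrictor pairs: (c1,t1) ✗  (c1,t2) ✗  (c1,t3) ✗  (c1,t4) ✓  (c1,t5) ✓  (c2,t1) ✗  (c2,t2) ✗  (c2,t3) ✓  (c2,t4) ✗  (c2,t5) ✓  (c3,t1) ✓  (c3,t2) ✓  (c3,t3) ✓  (c3,t4) ✓  (c3,t5) ✗  (c4,t4) ✓  (c4,t5) ✓
Counterexamples (restrictor pairs failing the scope): 7.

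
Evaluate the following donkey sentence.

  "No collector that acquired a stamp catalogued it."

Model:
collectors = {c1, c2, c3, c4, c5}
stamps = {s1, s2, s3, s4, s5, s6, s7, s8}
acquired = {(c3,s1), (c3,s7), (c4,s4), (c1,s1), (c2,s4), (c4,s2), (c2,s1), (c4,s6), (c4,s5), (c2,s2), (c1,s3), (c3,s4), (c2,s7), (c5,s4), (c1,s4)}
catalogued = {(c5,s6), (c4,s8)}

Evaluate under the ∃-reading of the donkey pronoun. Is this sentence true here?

True

"it" takes "a stamp" as antecedent — a donkey pronoun bound across the clause boundary.
Truth condition: for no (c,s) with acquired(c,s) does catalogued(c,s) hold.
Restrictor pairs — does the scope hold? (c1,s1):fails  (c1,s3):fails  (c1,s4):fails  (c2,s1):fails  (c2,s2):fails  (c2,s4):fails  (c2,s7):fails  (c3,s1):fails  (c3,s4):fails  (c3,s7):fails  (c4,s2):fails  (c4,s4):fails  (c4,s5):fails  (c4,s6):fails  (c5,s4):fails
Scope holds for no restrictor pair, so the sentence is true.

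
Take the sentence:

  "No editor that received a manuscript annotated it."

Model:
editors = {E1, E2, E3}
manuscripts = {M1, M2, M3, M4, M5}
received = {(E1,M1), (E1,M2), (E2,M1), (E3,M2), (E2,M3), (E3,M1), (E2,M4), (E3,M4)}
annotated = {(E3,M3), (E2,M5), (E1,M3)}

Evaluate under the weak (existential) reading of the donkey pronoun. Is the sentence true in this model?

True

"it" takes "a manuscript" as antecedent — a donkey pronoun bound across the clause boundary.
Truth condition: for no (e,m) with received(e,m) does annotated(e,m) hold.
Restrictor pairs — does the scope hold? (E1,M1):fails  (E1,M2):fails  (E2,M1):fails  (E2,M3):fails  (E2,M4):fails  (E3,M1):fails  (E3,M2):fails  (E3,M4):fails
Scope holds for no restrictor pair, so the sentence is true.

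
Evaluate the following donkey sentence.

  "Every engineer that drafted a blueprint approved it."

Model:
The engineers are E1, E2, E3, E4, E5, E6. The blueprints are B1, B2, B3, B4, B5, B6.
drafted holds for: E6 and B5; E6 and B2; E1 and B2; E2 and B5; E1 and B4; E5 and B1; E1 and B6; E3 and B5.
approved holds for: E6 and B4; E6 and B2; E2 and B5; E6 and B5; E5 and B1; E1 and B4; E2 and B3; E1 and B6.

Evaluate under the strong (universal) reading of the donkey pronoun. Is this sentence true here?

False

"it" takes "a blueprint" as antecedent — a donkey pronoun bound across the clause boundary.
Strong reading: for every (e,b) with drafted(e,b), approved(e,b).
Restrictor pairs: (E1,B2) ✗  (E1,B4) ✓  (E1,B6) ✓  (E2,B5) ✓  (E3,B5) ✗  (E5,B1) ✓  (E6,B2) ✓  (E6,B5) ✓
Counterexample: (E1,B2) is in drafted but fails the scope.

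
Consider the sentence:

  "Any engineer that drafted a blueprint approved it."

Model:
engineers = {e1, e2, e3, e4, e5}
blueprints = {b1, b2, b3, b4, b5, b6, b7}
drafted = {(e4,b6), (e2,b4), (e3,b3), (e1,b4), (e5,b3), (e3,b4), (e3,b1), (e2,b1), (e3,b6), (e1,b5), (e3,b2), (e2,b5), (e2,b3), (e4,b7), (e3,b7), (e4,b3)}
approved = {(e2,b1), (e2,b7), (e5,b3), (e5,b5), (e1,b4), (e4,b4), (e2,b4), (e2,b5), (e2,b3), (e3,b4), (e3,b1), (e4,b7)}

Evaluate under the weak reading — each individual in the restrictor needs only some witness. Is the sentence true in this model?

"it" takes "a blueprint" as antecedent — a donkey pronoun bound across the clause boundary.
Weak reading: every engineer e with some drafted-blueprint has at least one drafted-blueprint b such that approved(e,b).
Per engineer: e1:✓  e2:✓  e3:✓  e4:✓  e5:✓
Every engineer in the restrictor has a witness.

True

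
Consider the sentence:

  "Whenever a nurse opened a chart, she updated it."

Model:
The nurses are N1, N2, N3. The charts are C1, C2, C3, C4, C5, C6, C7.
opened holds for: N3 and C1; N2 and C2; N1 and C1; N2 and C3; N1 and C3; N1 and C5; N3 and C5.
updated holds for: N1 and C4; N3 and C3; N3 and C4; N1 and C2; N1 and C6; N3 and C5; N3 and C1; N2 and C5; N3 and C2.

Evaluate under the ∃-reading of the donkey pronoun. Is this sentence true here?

False

"it" takes "a chart" as antecedent — a donkey pronoun bound across the clause boundary.
Weak reading: every nurse n with some opened-chart has at least one opened-chart c such that updated(n,c).
Per nurse: N1:✗  N2:✗  N3:✓
N1 has no witness among its opened-charts.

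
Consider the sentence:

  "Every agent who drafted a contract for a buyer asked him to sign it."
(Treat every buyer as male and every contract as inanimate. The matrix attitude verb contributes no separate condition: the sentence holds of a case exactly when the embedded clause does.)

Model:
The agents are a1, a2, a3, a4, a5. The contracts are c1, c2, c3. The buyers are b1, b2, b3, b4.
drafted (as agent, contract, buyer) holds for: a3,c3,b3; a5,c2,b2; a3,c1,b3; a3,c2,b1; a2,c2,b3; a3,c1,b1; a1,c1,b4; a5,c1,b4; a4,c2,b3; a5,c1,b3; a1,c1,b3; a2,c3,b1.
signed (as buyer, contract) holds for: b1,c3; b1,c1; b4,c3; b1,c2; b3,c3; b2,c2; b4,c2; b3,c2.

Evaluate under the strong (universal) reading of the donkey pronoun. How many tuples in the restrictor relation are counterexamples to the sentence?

"him" takes "a buyer" as antecedent and "it" takes "a contract"; both are donkey pronouns co-varying with the restrictor.
Strong reading: for every (a,c,b) with drafted(a,c,b), signed(b,c).
Restrictor triples: (a1,c1,b3)→signed(b3,c1) ✗  (a1,c1,b4)→signed(b4,c1) ✗  (a2,c2,b3)→signed(b3,c2) ✓  (a2,c3,b1)→signed(b1,c3) ✓  (a3,c1,b1)→signed(b1,c1) ✓  (a3,c1,b3)→signed(b3,c1) ✗  (a3,c2,b1)→signed(b1,c2) ✓  (a3,c3,b3)→signed(b3,c3) ✓  (a4,c2,b3)→signed(b3,c2) ✓  (a5,c1,b3)→signed(b3,c1) ✗  (a5,c1,b4)→signed(b4,c1) ✗  (a5,c2,b2)→signed(b2,c2) ✓
Counterexamples (restrictor triples failing the scope): 5.

5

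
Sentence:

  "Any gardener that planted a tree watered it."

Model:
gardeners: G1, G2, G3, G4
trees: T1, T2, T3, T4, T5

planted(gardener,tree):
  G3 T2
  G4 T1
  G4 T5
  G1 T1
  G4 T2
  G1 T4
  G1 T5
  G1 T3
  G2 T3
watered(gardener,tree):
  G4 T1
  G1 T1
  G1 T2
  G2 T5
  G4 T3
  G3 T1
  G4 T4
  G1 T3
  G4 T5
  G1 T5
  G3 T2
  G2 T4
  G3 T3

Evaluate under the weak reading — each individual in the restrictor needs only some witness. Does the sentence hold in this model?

"it" takes "a tree" as antecedent — a donkey pronoun bound across the clause boundary.
Weak reading: every gardener g with some planted-tree has at least one planted-tree t such that watered(g,t).
Per gardener: G1:✓  G2:✗  G3:✓  G4:✓
G2 has no witness among its planted-trees.

False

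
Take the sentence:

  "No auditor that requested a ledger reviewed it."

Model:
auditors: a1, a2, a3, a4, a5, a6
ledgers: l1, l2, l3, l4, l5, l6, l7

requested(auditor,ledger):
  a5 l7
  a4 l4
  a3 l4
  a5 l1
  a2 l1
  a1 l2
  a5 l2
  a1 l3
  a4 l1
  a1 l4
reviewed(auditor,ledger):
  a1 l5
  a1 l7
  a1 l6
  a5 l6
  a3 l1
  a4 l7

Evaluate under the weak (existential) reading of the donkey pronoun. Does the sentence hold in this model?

"it" takes "a ledger" as antecedent — a donkey pronoun bound across the clause boundary.
Truth condition: for no (a,l) with requested(a,l) does reviewed(a,l) hold.
Restrictor pairs — does the scope hold? (a1,l2):fails  (a1,l3):fails  (a1,l4):fails  (a2,l1):fails  (a3,l4):fails  (a4,l1):fails  (a4,l4):fails  (a5,l1):fails  (a5,l2):fails  (a5,l7):fails
Scope holds for no restrictor pair, so the sentence is true.

True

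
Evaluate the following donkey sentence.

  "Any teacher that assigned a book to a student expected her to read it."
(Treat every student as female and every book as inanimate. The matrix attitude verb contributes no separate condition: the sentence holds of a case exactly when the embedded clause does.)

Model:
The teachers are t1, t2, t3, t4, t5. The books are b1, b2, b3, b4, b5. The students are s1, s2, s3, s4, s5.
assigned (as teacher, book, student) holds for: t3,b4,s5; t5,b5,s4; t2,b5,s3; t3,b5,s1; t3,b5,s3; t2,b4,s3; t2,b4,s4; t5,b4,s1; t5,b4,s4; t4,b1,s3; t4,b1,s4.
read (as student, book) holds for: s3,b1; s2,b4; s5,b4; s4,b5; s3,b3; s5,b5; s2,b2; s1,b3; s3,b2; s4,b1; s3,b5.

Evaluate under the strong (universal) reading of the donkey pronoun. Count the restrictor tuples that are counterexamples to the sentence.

"her" takes "a student" as antecedent and "it" takes "a book"; both are donkey pronouns co-varying with the restrictor.
Strong reading: for every (t,b,s) with assigned(t,b,s), read(s,b).
Restrictor triples: (t2,b4,s3)→read(s3,b4) ✗  (t2,b4,s4)→read(s4,b4) ✗  (t2,b5,s3)→read(s3,b5) ✓  (t3,b4,s5)→read(s5,b4) ✓  (t3,b5,s1)→read(s1,b5) ✗  (t3,b5,s3)→read(s3,b5) ✓  (t4,b1,s3)→read(s3,b1) ✓  (t4,b1,s4)→read(s4,b1) ✓  (t5,b4,s1)→read(s1,b4) ✗  (t5,b4,s4)→read(s4,b4) ✗  (t5,b5,s4)→read(s4,b5) ✓
Counterexamples (restrictor triples failing the scope): 5.

5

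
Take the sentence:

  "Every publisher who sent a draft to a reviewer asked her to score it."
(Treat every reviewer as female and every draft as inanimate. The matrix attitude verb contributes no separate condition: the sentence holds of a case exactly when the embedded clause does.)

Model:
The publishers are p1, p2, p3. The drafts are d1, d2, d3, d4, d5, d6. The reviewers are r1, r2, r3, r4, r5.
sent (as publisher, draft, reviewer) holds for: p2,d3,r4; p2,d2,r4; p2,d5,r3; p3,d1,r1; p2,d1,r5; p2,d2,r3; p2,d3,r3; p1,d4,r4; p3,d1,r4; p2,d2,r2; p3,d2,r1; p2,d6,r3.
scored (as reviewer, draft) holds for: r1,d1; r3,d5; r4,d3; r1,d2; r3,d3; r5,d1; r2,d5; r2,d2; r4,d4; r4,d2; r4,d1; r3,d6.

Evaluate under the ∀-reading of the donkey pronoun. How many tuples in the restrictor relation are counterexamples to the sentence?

1

"her" takes "a reviewer" as antecedent and "it" takes "a draft"; both are donkey pronouns co-varying with the restrictor.
Strong reading: for every (p,d,r) with sent(p,d,r), scored(r,d).
Restrictor triples: (p1,d4,r4)→scored(r4,d4) ✓  (p2,d1,r5)→scored(r5,d1) ✓  (p2,d2,r2)→scored(r2,d2) ✓  (p2,d2,r3)→scored(r3,d2) ✗  (p2,d2,r4)→scored(r4,d2) ✓  (p2,d3,r3)→scored(r3,d3) ✓  (p2,d3,r4)→scored(r4,d3) ✓  (p2,d5,r3)→scored(r3,d5) ✓  (p2,d6,r3)→scored(r3,d6) ✓  (p3,d1,r1)→scored(r1,d1) ✓  (p3,d1,r4)→scored(r4,d1) ✓  (p3,d2,r1)→scored(r1,d2) ✓
Counterexamples (restrictor triples failing the scope): 1.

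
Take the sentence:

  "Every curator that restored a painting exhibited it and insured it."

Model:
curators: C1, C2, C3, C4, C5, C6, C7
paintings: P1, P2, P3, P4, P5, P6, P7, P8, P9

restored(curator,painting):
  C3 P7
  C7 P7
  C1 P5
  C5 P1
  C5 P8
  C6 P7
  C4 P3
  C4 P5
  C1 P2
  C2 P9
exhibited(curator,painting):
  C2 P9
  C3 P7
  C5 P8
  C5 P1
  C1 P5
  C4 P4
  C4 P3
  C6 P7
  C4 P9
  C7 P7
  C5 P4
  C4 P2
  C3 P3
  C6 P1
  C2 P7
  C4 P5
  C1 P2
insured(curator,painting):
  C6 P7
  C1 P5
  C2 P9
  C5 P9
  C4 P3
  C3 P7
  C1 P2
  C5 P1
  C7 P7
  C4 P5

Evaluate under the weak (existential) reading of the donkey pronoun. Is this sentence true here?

"it" takes "a painting" as antecedent — a donkey pronoun bound across the clause boundary.
Weak reading: every curator c with some restored-painting has at least one restored-painting p such that exhibited(c,p) ∧ insured(c,p).
Per curator: C1:✓  C2:✓  C3:✓  C4:✓  C5:✓  C6:✓  C7:✓
Every curator in the restrictor has a witness.

True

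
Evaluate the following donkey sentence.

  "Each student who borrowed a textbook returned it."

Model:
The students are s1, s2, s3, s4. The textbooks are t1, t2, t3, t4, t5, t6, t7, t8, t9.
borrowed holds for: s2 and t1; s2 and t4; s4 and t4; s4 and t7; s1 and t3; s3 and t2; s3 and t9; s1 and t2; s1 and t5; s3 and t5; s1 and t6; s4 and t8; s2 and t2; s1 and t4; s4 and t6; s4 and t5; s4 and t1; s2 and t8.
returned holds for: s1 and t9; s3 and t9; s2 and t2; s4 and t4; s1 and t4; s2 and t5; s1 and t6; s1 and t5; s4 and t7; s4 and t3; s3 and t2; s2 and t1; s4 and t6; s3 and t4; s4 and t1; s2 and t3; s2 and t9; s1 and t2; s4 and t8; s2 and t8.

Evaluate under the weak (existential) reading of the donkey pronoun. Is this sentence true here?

True

"it" takes "a textbook" as antecedent — a donkey pronoun bound across the clause boundary.
Weak reading: every student s with some borrowed-textbook has at least one borrowed-textbook t such that returned(s,t).
Per student: s1:✓  s2:✓  s3:✓  s4:✓
Every student in the restrictor has a witness.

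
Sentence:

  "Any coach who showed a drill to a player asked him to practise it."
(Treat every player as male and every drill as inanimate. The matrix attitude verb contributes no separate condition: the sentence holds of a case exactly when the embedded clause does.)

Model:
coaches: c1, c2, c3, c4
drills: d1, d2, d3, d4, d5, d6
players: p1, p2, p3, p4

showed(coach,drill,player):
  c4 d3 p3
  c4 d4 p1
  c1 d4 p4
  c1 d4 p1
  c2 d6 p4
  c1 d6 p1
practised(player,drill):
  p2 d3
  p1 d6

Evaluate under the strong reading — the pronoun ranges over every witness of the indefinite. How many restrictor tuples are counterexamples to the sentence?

"him" takes "a player" as antecedent and "it" takes "a drill"; both are donkey pronouns co-varying with the restrictor.
Strong reading: for every (c,d,p) with showed(c,d,p), practised(p,d).
Restrictor triples: (c1,d4,p1)→practised(p1,d4) ✗  (c1,d4,p4)→practised(p4,d4) ✗  (c1,d6,p1)→practised(p1,d6) ✓  (c2,d6,p4)→practised(p4,d6) ✗  (c4,d3,p3)→practised(p3,d3) ✗  (c4,d4,p1)→practised(p1,d4) ✗
Counterexamples (restrictor triples failing the scope): 5.

5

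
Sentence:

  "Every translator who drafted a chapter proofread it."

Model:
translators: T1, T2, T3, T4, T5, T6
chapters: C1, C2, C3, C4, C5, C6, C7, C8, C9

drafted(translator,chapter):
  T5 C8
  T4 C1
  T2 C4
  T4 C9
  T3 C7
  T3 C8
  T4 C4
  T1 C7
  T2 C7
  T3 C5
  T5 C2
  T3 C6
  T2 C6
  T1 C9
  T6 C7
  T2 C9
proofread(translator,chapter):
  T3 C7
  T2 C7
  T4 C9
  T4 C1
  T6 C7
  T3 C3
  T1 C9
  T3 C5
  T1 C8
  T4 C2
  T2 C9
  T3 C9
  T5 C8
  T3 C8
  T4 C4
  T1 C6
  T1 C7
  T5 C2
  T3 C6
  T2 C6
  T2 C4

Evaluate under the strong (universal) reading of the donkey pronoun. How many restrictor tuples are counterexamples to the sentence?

"it" takes "a chapter" as antecedent — a donkey pronoun bound across the clause boundary.
Strong reading: for every (t,c) with drafted(t,c), proofread(t,c).
Restrictor pairs: (T1,C7) ✓  (T1,C9) ✓  (T2,C4) ✓  (T2,C6) ✓  (T2,C7) ✓  (T2,C9) ✓  (T3,C5) ✓  (T3,C6) ✓  (T3,C7) ✓  (T3,C8) ✓  (T4,C1) ✓  (T4,C4) ✓  (T4,C9) ✓  (T5,C2) ✓  (T5,C8) ✓  (T6,C7) ✓
Counterexamples (restrictor pairs failing the scope): 0.

0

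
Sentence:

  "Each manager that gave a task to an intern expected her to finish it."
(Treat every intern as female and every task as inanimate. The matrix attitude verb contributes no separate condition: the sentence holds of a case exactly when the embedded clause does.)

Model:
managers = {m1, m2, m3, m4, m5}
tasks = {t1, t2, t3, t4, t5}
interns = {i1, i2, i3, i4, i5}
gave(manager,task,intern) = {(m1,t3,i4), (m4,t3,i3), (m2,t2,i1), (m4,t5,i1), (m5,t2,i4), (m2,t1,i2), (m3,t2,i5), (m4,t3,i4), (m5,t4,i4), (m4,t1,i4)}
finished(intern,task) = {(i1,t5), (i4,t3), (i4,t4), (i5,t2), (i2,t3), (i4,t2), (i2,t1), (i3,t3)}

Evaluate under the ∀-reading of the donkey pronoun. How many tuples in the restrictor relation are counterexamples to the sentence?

"her" takes "an intern" as antecedent and "it" takes "a task"; both are donkey pronouns co-varying with the restrictor.
Strong reading: for every (m,t,i) with gave(m,t,i), finished(i,t).
Restrictor triples: (m1,t3,i4)→finished(i4,t3) ✓  (m2,t1,i2)→finished(i2,t1) ✓  (m2,t2,i1)→finished(i1,t2) ✗  (m3,t2,i5)→finished(i5,t2) ✓  (m4,t1,i4)→finished(i4,t1) ✗  (m4,t3,i3)→finished(i3,t3) ✓  (m4,t3,i4)→finished(i4,t3) ✓  (m4,t5,i1)→finished(i1,t5) ✓  (m5,t2,i4)→finished(i4,t2) ✓  (m5,t4,i4)→finished(i4,t4) ✓
Counterexamples (restrictor triples failing the scope): 2.

2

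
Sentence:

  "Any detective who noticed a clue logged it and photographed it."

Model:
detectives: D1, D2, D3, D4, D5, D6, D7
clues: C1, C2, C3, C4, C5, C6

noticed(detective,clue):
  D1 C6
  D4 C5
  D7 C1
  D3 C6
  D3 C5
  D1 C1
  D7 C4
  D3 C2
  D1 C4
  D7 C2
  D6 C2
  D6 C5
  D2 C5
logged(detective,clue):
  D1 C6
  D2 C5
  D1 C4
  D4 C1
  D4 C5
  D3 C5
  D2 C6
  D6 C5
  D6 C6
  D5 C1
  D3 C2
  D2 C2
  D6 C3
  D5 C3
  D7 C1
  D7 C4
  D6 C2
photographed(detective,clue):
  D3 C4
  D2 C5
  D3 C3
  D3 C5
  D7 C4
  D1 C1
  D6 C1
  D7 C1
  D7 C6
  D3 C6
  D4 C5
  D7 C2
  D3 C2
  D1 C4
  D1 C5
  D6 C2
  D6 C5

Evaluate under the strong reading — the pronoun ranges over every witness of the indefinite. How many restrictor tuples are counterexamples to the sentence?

"it" takes "a clue" as antecedent — a donkey pronoun bound across the clause boundary.
Strong reading: for every (d,c) with noticed(d,c), logged(d,c) ∧ photographed(d,c).
Restrictor pairs: (D1,C1) ✗  (D1,C4) ✓  (D1,C6) ✗  (D2,C5) ✓  (D3,C2) ✓  (D3,C5) ✓  (D3,C6) ✗  (D4,C5) ✓  (D6,C2) ✓  (D6,C5) ✓  (D7,C1) ✓  (D7,C2) ✗  (D7,C4) ✓
Counterexamples (restrictor pairs failing the scope): 4.

4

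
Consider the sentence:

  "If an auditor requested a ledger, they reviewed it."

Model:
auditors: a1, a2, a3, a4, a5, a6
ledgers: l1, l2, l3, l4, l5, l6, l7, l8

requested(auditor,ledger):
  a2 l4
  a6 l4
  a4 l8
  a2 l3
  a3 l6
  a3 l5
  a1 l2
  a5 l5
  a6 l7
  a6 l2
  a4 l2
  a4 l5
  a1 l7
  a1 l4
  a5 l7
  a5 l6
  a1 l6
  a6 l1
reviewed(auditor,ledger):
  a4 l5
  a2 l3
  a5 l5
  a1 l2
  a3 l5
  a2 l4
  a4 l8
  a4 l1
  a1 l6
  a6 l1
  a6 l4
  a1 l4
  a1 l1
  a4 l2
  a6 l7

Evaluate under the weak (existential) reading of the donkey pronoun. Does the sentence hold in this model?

"it" takes "a ledger" as antecedent — a donkey pronoun bound across the clause boundary.
Weak reading: every auditor a with some requested-ledger has at least one requested-ledger l such that reviewed(a,l).
Per auditor: a1:✓  a2:✓  a3:✓  a4:✓  a5:✓  a6:✓
Every auditor in the restrictor has a witness.

True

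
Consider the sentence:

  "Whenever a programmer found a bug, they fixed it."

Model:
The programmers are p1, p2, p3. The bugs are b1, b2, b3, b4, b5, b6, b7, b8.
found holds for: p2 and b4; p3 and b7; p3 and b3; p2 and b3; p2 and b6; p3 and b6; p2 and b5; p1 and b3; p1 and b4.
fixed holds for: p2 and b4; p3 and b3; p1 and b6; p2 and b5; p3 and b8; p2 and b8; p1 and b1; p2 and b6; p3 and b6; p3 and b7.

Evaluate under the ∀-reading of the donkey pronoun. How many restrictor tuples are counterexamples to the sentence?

"it" takes "a bug" as antecedent — a donkey pronoun bound across the clause boundary.
Strong reading: for every (p,b) with found(p,b), fixed(p,b).
Restrictor pairs: (p1,b3) ✗  (p1,b4) ✗  (p2,b3) ✗  (p2,b4) ✓  (p2,b5) ✓  (p2,b6) ✓  (p3,b3) ✓  (p3,b6) ✓  (p3,b7) ✓
Counterexamples (restrictor pairs failing the scope): 3.

3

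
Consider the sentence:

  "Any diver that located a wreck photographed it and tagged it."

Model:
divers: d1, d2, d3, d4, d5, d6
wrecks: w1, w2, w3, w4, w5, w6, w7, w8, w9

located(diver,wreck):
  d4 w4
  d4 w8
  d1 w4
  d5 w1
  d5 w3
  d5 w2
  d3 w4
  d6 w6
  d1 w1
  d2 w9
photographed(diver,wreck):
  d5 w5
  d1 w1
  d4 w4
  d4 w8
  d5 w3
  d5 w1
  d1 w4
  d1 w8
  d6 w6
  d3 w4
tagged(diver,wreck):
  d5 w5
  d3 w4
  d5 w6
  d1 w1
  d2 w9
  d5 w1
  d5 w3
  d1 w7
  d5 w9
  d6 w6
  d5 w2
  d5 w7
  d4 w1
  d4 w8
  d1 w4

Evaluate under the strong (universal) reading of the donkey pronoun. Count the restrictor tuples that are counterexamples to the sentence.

3

"it" takes "a wreck" as antecedent — a donkey pronoun bound across the clause boundary.
Strong reading: for every (d,w) with located(d,w), photographed(d,w) ∧ tagged(d,w).
Restrictor pairs: (d1,w1) ✓  (d1,w4) ✓  (d2,w9) ✗  (d3,w4) ✓  (d4,w4) ✗  (d4,w8) ✓  (d5,w1) ✓  (d5,w2) ✗  (d5,w3) ✓  (d6,w6) ✓
Counterexamples (restrictor pairs failing the scope): 3.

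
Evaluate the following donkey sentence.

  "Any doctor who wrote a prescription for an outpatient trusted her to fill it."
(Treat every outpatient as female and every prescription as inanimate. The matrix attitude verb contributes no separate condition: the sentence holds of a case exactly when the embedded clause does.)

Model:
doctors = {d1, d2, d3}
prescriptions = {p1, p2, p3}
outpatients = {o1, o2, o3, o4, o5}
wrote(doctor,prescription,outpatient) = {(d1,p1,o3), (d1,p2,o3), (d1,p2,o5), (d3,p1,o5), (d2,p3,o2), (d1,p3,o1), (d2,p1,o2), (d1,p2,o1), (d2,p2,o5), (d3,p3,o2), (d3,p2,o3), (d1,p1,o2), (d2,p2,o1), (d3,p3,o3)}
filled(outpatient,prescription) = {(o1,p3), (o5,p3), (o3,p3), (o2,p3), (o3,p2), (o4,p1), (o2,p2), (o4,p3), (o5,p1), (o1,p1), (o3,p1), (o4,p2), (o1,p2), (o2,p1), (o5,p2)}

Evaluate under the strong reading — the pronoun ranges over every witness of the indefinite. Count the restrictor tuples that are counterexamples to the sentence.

0

"her" takes "an outpatient" as antecedent and "it" takes "a prescription"; both are donkey pronouns co-varying with the restrictor.
Strong reading: for every (d,p,o) with wrote(d,p,o), filled(o,p).
Restrictor triples: (d1,p1,o2)→filled(o2,p1) ✓  (d1,p1,o3)→filled(o3,p1) ✓  (d1,p2,o1)→filled(o1,p2) ✓  (d1,p2,o3)→filled(o3,p2) ✓  (d1,p2,o5)→filled(o5,p2) ✓  (d1,p3,o1)→filled(o1,p3) ✓  (d2,p1,o2)→filled(o2,p1) ✓  (d2,p2,o1)→filled(o1,p2) ✓  (d2,p2,o5)→filled(o5,p2) ✓  (d2,p3,o2)→filled(o2,p3) ✓  (d3,p1,o5)→filled(o5,p1) ✓  (d3,p2,o3)→filled(o3,p2) ✓  (d3,p3,o2)→filled(o2,p3) ✓  (d3,p3,o3)→filled(o3,p3) ✓
Counterexamples (restrictor triples failing the scope): 0.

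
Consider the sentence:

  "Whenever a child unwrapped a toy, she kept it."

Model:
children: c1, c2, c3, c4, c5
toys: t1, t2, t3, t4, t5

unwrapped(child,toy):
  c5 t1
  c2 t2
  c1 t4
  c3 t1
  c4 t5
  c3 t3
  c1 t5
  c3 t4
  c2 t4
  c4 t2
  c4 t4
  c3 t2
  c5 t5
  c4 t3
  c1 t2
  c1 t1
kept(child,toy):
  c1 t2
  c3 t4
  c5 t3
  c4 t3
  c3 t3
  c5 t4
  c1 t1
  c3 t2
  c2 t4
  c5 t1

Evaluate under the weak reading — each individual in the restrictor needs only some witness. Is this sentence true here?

True

"it" takes "a toy" as antecedent — a donkey pronoun bound across the clause boundary.
Weak reading: every child c with some unwrapped-toy has at least one unwrapped-toy t such that kept(c,t).
Per child: c1:✓  c2:✓  c3:✓  c4:✓  c5:✓
Every child in the restrictor has a witness.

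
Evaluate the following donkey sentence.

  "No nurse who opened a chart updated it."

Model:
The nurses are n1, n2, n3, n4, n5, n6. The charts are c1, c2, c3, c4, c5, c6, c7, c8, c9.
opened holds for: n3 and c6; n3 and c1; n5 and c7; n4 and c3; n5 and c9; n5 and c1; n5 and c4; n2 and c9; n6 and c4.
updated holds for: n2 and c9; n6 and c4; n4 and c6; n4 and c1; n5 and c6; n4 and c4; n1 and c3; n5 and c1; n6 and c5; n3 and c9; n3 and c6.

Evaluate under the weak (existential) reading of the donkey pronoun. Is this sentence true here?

False

"it" takes "a chart" as antecedent — a donkey pronoun bound across the clause boundary.
Truth condition: for no (n,c) with opened(n,c) does updated(n,c) hold.
Restrictor pairs — does the scope hold? (n2,c9):holds  (n3,c1):fails  (n3,c6):holds  (n4,c3):fails  (n5,c1):holds  (n5,c4):fails  (n5,c7):fails  (n5,c9):fails  (n6,c4):holds
Scope holds for 4 pair(s), so the sentence is false.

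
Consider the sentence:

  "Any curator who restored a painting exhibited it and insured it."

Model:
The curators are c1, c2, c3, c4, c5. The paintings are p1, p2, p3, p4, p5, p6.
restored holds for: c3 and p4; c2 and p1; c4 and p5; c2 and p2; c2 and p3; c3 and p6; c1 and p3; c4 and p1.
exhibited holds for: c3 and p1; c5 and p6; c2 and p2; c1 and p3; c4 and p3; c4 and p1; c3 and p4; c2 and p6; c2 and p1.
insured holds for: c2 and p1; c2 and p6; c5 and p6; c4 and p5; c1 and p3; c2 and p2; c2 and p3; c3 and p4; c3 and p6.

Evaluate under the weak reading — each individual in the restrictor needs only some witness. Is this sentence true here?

False

"it" takes "a painting" as antecedent — a donkey pronoun bound across the clause boundary.
Weak reading: every curator c with some restored-painting has at least one restored-painting p such that exhibited(c,p) ∧ insured(c,p).
Per curator: c1:✓  c2:✓  c3:✓  c4:✗
c4 has no witness among its restored-paintings.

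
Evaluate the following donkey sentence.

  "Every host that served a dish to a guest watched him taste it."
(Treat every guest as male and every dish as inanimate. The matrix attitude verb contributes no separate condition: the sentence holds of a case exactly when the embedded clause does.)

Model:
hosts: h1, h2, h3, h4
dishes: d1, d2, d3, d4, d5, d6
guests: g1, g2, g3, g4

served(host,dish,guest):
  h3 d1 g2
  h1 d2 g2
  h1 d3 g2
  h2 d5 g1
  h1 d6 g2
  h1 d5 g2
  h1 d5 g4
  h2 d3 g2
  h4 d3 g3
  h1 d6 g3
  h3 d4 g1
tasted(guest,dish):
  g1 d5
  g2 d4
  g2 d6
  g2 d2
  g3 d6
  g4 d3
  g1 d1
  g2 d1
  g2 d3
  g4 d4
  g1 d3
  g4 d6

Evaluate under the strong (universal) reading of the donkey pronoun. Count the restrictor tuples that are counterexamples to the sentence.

4

"him" takes "a guest" as antecedent and "it" takes "a dish"; both are donkey pronouns co-varying with the restrictor.
Strong reading: for every (h,d,g) with served(h,d,g), tasted(g,d).
Restrictor triples: (h1,d2,g2)→tasted(g2,d2) ✓  (h1,d3,g2)→tasted(g2,d3) ✓  (h1,d5,g2)→tasted(g2,d5) ✗  (h1,d5,g4)→tasted(g4,d5) ✗  (h1,d6,g2)→tasted(g2,d6) ✓  (h1,d6,g3)→tasted(g3,d6) ✓  (h2,d3,g2)→tasted(g2,d3) ✓  (h2,d5,g1)→tasted(g1,d5) ✓  (h3,d1,g2)→tasted(g2,d1) ✓  (h3,d4,g1)→tasted(g1,d4) ✗  (h4,d3,g3)→tasted(g3,d3) ✗
Counterexamples (restrictor triples failing the scope): 4.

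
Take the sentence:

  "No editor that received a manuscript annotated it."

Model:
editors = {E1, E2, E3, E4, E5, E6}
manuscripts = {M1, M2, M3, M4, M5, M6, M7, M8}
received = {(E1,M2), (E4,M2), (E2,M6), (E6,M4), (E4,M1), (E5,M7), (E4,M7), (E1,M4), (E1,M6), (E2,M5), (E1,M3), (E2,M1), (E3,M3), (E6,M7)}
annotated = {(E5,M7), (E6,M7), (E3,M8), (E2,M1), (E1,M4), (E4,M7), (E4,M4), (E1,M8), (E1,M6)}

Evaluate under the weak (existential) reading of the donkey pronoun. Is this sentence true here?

False

"it" takes "a manuscript" as antecedent — a donkey pronoun bound across the clause boundary.
Truth condition: for no (e,m) with received(e,m) does annotated(e,m) hold.
Restrictor pairs — does the scope hold? (E1,M2):fails  (E1,M3):fails  (E1,M4):holds  (E1,M6):holds  (E2,M1):holds  (E2,M5):fails  (E2,M6):fails  (E3,M3):fails  (E4,M1):fails  (E4,M2):fails  (E4,M7):holds  (E5,M7):holds  (E6,M4):fails  (E6,M7):holds
Scope holds for 6 pair(s), so the sentence is false.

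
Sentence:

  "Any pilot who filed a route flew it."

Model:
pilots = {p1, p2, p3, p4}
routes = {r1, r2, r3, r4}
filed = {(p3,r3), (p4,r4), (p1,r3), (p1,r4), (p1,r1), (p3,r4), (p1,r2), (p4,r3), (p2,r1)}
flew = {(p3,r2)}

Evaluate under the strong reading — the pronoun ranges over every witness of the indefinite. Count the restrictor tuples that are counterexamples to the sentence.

9

"it" takes "a route" as antecedent — a donkey pronoun bound across the clause boundary.
Strong reading: for every (p,r) with filed(p,r), flew(p,r).
Restrictor pairs: (p1,r1) ✗  (p1,r2) ✗  (p1,r3) ✗  (p1,r4) ✗  (p2,r1) ✗  (p3,r3) ✗  (p3,r4) ✗  (p4,r3) ✗  (p4,r4) ✗
Counterexamples (restrictor pairs failing the scope): 9.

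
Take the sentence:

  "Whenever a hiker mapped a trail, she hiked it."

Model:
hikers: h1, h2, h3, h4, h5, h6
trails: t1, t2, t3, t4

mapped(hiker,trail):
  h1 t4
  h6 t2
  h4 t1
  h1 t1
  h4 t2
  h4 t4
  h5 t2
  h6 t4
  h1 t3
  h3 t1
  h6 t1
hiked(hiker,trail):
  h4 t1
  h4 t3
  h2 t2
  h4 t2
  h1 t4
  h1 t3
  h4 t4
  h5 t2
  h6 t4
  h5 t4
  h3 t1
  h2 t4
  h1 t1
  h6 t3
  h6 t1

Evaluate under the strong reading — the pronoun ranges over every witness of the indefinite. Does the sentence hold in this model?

False

"it" takes "a trail" as antecedent — a donkey pronoun bound across the clause boundary.
Strong reading: for every (h,t) with mapped(h,t), hiked(h,t).
Restrictor pairs: (h1,t1) ✓  (h1,t3) ✓  (h1,t4) ✓  (h3,t1) ✓  (h4,t1) ✓  (h4,t2) ✓  (h4,t4) ✓  (h5,t2) ✓  (h6,t1) ✓  (h6,t2) ✗  (h6,t4) ✓
Counterexample: (h6,t2) is in mapped but fails the scope.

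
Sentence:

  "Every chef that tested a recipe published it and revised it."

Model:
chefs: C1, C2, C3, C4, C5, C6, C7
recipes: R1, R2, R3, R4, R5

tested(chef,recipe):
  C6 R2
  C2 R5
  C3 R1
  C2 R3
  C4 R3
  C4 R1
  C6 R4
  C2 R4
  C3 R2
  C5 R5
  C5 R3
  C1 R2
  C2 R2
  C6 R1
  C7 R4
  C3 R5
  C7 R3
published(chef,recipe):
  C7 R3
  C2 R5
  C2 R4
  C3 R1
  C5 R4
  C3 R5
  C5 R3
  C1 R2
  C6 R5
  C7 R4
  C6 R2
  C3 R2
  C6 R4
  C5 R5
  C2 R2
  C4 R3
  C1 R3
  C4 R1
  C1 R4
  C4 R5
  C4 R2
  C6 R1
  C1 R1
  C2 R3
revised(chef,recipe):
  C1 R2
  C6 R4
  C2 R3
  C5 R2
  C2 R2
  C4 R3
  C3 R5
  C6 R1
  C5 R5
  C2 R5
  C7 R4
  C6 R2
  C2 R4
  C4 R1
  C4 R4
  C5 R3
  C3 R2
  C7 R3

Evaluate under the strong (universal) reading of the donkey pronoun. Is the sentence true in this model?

False

"it" takes "a recipe" as antecedent — a donkey pronoun bound across the clause boundary.
Strong reading: for every (c,r) with tested(c,r), published(c,r) ∧ revised(c,r).
Restrictor pairs: (C1,R2) ✓  (C2,R2) ✓  (C2,R3) ✓  (C2,R4) ✓  (C2,R5) ✓  (C3,R1) ✗  (C3,R2) ✓  (C3,R5) ✓  (C4,R1) ✓  (C4,R3) ✓  (C5,R3) ✓  (C5,R5) ✓  (C6,R1) ✓  (C6,R2) ✓  (C6,R4) ✓  (C7,R3) ✓  (C7,R4) ✓
Counterexample: (C3,R1) is in tested but fails the scope.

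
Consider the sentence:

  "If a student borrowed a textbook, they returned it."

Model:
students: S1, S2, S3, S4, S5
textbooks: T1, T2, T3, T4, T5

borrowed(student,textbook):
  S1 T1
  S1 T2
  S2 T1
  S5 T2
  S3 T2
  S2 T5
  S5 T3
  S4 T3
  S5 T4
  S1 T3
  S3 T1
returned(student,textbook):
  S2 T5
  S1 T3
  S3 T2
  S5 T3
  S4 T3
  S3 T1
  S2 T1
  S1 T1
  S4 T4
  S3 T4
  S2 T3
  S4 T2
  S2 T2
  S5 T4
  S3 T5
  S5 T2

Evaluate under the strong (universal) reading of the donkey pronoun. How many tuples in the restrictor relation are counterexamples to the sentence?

1

"it" takes "a textbook" as antecedent — a donkey pronoun bound across the clause boundary.
Strong reading: for every (s,t) with borrowed(s,t), returned(s,t).
Restrictor pairs: (S1,T1) ✓  (S1,T2) ✗  (S1,T3) ✓  (S2,T1) ✓  (S2,T5) ✓  (S3,T1) ✓  (S3,T2) ✓  (S4,T3) ✓  (S5,T2) ✓  (S5,T3) ✓  (S5,T4) ✓
Counterexamples (restrictor pairs failing the scope): 1.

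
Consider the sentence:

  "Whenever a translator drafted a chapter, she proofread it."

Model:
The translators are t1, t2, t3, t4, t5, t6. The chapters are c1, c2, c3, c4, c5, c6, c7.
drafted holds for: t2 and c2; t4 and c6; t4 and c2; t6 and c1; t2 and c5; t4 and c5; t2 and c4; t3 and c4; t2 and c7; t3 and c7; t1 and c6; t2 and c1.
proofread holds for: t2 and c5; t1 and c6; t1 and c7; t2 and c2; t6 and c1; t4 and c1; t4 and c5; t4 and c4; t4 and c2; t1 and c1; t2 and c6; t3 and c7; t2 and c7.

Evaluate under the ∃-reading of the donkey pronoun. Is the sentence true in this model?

True

"it" takes "a chapter" as antecedent — a donkey pronoun bound across the clause boundary.
Weak reading: every translator t with some drafted-chapter has at least one drafted-chapter c such that proofread(t,c).
Per translator: t1:✓  t2:✓  t3:✓  t4:✓  t6:✓
Every translator in the restrictor has a witness.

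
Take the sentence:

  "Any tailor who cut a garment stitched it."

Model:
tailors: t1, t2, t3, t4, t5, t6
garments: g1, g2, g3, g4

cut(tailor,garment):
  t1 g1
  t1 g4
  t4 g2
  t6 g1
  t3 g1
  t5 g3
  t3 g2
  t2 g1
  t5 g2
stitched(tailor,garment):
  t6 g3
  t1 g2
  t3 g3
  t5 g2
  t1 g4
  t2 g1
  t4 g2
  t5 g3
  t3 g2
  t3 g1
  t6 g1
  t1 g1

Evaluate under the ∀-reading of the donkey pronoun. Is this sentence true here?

"it" takes "a garment" as antecedent — a donkey pronoun bound across the clause boundary.
Strong reading: for every (t,g) with cut(t,g), stitched(t,g).
Restrictor pairs: (t1,g1) ✓  (t1,g4) ✓  (t2,g1) ✓  (t3,g1) ✓  (t3,g2) ✓  (t4,g2) ✓  (t5,g2) ✓  (t5,g3) ✓  (t6,g1) ✓
Every restrictor pair satisfies the scope.

True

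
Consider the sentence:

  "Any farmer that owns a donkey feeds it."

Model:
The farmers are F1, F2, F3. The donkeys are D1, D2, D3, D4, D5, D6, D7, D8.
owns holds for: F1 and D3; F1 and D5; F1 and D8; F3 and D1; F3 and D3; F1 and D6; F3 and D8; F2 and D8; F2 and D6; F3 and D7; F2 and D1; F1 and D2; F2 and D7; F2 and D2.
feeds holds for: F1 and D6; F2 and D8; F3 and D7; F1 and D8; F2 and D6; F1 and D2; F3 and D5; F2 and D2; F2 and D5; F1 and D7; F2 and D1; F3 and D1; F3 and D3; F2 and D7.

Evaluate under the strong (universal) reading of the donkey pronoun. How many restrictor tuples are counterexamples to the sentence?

3

"it" takes "a donkey" as antecedent — a donkey pronoun bound across the clause boundary.
Strong reading: for every (f,d) with owns(f,d), feeds(f,d).
Restrictor pairs: (F1,D2) ✓  (F1,D3) ✗  (F1,D5) ✗  (F1,D6) ✓  (F1,D8) ✓  (F2,D1) ✓  (F2,D2) ✓  (F2,D6) ✓  (F2,D7) ✓  (F2,D8) ✓  (F3,D1) ✓  (F3,D3) ✓  (F3,D7) ✓  (F3,D8) ✗
Counterexamples (restrictor pairs failing the scope): 3.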